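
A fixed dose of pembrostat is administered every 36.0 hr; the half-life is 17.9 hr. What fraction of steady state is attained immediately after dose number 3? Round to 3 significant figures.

k = ln 2 / 17.9 = 0.03872 hr⁻¹
f_n = 1 − e^(−nkτ) = 1 − e^(−3 × 0.03872 × 36.0) = 1 − e^(−4.182) = 1 − 0.01527 ≈ 0.985

0.985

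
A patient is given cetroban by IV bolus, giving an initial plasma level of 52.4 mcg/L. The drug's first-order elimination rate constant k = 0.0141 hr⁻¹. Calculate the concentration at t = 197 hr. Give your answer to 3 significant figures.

C(t) = C₀ e^(−kt) = 52.4 × e^(−0.01410 × 197) = 52.4 × e^(−2.778) = 52.4 × 0.06218 ≈ 3.26 mcg/L

3.26 mcg/L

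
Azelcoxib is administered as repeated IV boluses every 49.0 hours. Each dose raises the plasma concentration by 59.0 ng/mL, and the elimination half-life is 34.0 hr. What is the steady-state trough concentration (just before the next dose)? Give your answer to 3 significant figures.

k = ln 2 / 34.0 = 0.02039 hr⁻¹
Fraction remaining after one interval: e^(−kτ) = e^(−0.02039 × 49.0) = 0.3683
R = 1 / (1 − 0.3683) = 1.583
Css,max = 59.0 × 1.583 = 93.39 ng/mL
Css,min = Css,max × e^(−kτ) = 93.39 × 0.3683 ≈ 34.4 ng/mL

34.4 ng/mL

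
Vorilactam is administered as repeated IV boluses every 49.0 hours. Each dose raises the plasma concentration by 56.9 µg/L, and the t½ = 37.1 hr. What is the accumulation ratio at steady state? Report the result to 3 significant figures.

k = ln 2 / 37.1 = 0.01868 hr⁻¹
Fraction remaining after one interval: e^(−kτ) = e^(−0.01868 × 49.0) = 0.4003
R = 1 / (1 − 0.4003) = 1 / 0.5997 ≈ 1.67

1.67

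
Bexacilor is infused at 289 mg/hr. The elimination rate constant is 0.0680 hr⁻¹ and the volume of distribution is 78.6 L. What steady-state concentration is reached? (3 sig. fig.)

CL = k · V = 0.0680 × 78.6 = 5.345 L/hr
Css = rate / CL = 289 / 5.345 ≈ 54.1 mg/L

54.1 mg/L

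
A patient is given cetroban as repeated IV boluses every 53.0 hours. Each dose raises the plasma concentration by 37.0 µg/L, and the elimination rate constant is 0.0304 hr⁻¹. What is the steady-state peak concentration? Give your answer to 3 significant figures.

46.2 µg/L

Fraction remaining after one interval: e^(−kτ) = e^(−0.03040 × 53.0) = 0.1996
R = 1 / (1 − 0.1996) = 1.249
Css,max = 37.0 × 1.249 ≈ 46.2 µg/L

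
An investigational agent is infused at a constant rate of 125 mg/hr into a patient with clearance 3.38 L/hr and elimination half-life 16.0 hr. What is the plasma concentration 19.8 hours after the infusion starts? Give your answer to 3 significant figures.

Css = rate / CL = 125 / 3.38 = 36.98 mg/L
k = ln 2 / 16.0 = 0.04332 hr⁻¹
C(t) = Css (1 − e^(−kt)) = 36.98 × (1 − e^(−0.8578)) = 36.98 × 0.5759 ≈ 21.3 mg/L

21.3 mg/L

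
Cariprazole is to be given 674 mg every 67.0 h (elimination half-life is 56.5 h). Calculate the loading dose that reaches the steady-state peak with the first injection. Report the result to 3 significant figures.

1200 mg

k = ln 2 / 56.5 = 0.01227 h⁻¹
Accumulation ratio R = 1 / (1 − e^(−kτ)) = 1 / (1 − e^(−0.01227×67.0)) = 1 / (1 − 0.4396) = 1.784
Loading dose = maintenance dose × R = 674 × 1.784 ≈ 1200 mg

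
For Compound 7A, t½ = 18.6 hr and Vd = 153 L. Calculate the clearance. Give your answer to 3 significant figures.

5.70 L/hr

k = ln 2 / t½ = ln 2 / 18.6 = 0.03727 hr⁻¹
CL = k · V = 0.03727 × 153 ≈ 5.70 L/hr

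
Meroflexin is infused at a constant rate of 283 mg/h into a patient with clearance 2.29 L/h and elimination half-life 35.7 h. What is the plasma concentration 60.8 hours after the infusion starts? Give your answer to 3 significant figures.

Css = rate / CL = 283 / 2.29 = 123.6 mg/L
k = ln 2 / 35.7 = 0.01942 h⁻¹
C(t) = Css (1 − e^(−kt)) = 123.6 × (1 − e^(−1.180)) = 123.6 × 0.6929 ≈ 85.6 mg/L

85.6 mg/L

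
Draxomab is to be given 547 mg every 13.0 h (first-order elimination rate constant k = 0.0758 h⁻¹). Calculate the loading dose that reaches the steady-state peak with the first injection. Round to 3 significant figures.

873 mg

Accumulation ratio R = 1 / (1 − e^(−kτ)) = 1 / (1 − e^(−0.07580×13.0)) = 1 / (1 − 0.3733) = 1.596
Loading dose = maintenance dose × R = 547 × 1.596 ≈ 873 mg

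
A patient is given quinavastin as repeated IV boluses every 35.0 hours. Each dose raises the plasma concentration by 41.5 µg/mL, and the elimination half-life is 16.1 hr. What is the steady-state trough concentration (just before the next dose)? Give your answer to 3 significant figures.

k = ln 2 / 16.1 = 0.04305 hr⁻¹
Fraction remaining after one interval: e^(−kτ) = e^(−0.04305 × 35.0) = 0.2216
R = 1 / (1 − 0.2216) = 1.285
Css,max = 41.5 × 1.285 = 53.32 µg/mL
Css,min = Css,max × e^(−kτ) = 53.32 × 0.2216 ≈ 11.8 µg/mL

11.8 µg/mL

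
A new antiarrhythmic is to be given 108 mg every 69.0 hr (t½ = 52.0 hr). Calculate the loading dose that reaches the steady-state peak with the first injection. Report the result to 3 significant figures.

180 mg

k = ln 2 / 52.0 = 0.01333 hr⁻¹
Accumulation ratio R = 1 / (1 − e^(−kτ)) = 1 / (1 − e^(−0.01333×69.0)) = 1 / (1 − 0.3986) = 1.663
Loading dose = maintenance dose × R = 108 × 1.663 ≈ 180 mg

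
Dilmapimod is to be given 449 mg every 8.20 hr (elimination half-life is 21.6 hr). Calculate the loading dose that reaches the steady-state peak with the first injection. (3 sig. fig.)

k = ln 2 / 21.6 = 0.03209 hr⁻¹
Accumulation ratio R = 1 / (1 − e^(−kτ)) = 1 / (1 − e^(−0.03209×8.20)) = 1 / (1 − 0.7686) = 4.322
Loading dose = maintenance dose × R = 449 × 4.322 ≈ 1940 mg

1940 mg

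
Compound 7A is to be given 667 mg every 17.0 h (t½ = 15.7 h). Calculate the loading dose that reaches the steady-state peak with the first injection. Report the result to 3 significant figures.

k = ln 2 / 15.7 = 0.04415 h⁻¹
Accumulation ratio R = 1 / (1 − e^(−kτ)) = 1 / (1 − e^(−0.04415×17.0)) = 1 / (1 − 0.4721) = 1.894
Loading dose = maintenance dose × R = 667 × 1.894 ≈ 1260 mg

1260 mg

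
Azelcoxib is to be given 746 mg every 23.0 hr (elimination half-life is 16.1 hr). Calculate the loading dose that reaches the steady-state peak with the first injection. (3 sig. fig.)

1190 mg

k = ln 2 / 16.1 = 0.04305 hr⁻¹
Accumulation ratio R = 1 / (1 − e^(−kτ)) = 1 / (1 − e^(−0.04305×23.0)) = 1 / (1 − 0.3715) = 1.591
Loading dose = maintenance dose × R = 746 × 1.591 ≈ 1190 mg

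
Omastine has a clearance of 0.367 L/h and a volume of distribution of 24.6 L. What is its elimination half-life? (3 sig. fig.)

46.5 hours

k = CL / V = 0.367 / 24.6 = 0.01492 h⁻¹
t½ = ln 2 / k = ln 2 / 0.01492 ≈ 46.5 hours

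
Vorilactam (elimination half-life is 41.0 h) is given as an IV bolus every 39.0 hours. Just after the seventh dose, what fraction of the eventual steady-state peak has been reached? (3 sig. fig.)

k = ln 2 / 41.0 = 0.01691 h⁻¹
f_n = 1 − e^(−nkτ) = 1 − e^(−7 × 0.01691 × 39.0) = 1 − e^(−4.615) = 1 − 0.009899 ≈ 0.990

0.990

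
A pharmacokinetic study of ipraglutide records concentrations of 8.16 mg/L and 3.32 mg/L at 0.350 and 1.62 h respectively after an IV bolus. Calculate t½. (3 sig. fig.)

k = ln(C₁/C₂) / (t₂ − t₁) = ln(8.16/3.32) / (1.62 − 0.350)
  = 0.8993 / 1.270 = 0.7081 h⁻¹
t½ = ln 2 / k = ln 2 / 0.7081 ≈ 0.979 hours

0.979 hours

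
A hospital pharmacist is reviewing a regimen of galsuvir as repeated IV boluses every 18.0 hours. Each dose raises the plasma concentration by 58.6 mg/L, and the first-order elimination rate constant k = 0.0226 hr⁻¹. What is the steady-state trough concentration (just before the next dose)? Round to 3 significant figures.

Fraction remaining after one interval: e^(−kτ) = e^(−0.02260 × 18.0) = 0.6658
R = 1 / (1 − 0.6658) = 2.992
Css,max = 58.6 × 2.992 = 175.3 mg/L
Css,min = Css,max × e^(−kτ) = 175.3 × 0.6658 ≈ 117 mg/L

117 mg/L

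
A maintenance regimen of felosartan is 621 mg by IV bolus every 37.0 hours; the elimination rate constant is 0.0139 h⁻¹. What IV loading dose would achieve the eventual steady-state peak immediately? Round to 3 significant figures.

1540 mg

Accumulation ratio R = 1 / (1 − e^(−kτ)) = 1 / (1 − e^(−0.01390×37.0)) = 1 / (1 − 0.5979) = 2.487
Loading dose = maintenance dose × R = 621 × 2.487 ≈ 1540 mg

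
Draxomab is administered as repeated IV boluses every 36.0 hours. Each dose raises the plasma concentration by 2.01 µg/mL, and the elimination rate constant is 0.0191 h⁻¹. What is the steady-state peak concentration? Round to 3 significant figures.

4.04 µg/mL

Fraction remaining after one interval: e^(−kτ) = e^(−0.01910 × 36.0) = 0.5028
R = 1 / (1 − 0.5028) = 2.011
Css,max = 2.01 × 2.011 ≈ 4.04 µg/mL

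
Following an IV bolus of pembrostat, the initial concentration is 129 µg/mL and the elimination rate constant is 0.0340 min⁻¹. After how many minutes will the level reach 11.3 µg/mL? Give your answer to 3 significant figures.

71.6 minutes

C(t) = C₀ e^(−kt)  ⇒  t = ln(C₀/C) / k
t = ln(129/11.3) / 0.03400 = 2.435 / 0.03400 ≈ 71.6 minutes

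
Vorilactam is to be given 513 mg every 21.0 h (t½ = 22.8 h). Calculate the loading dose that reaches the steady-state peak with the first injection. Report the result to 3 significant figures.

1090 mg

k = ln 2 / 22.8 = 0.03040 h⁻¹
Accumulation ratio R = 1 / (1 − e^(−kτ)) = 1 / (1 − e^(−0.03040×21.0)) = 1 / (1 − 0.5281) = 2.119
Loading dose = maintenance dose × R = 513 × 2.119 ≈ 1090 mg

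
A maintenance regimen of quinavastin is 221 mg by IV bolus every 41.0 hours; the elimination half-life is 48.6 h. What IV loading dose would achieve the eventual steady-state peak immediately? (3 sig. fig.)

k = ln 2 / 48.6 = 0.01426 h⁻¹
Accumulation ratio R = 1 / (1 − e^(−kτ)) = 1 / (1 − e^(−0.01426×41.0)) = 1 / (1 − 0.5572) = 2.259
Loading dose = maintenance dose × R = 221 × 2.259 ≈ 499 mg

499 mg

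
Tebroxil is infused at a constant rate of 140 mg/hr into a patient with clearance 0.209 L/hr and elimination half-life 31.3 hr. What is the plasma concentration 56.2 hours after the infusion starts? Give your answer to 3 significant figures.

Css = rate / CL = 140 / 0.209 = 669.9 mg/L
k = ln 2 / 31.3 = 0.02215 hr⁻¹
C(t) = Css (1 − e^(−kt)) = 669.9 × (1 − e^(−1.245)) = 669.9 × 0.7119 ≈ 477 mg/L

477 mg/L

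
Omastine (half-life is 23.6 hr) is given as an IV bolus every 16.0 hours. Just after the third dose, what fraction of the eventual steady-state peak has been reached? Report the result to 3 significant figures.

k = ln 2 / 23.6 = 0.02937 hr⁻¹
f_n = 1 − e^(−nkτ) = 1 − e^(−3 × 0.02937 × 16.0) = 1 − e^(−1.410) = 1 − 0.2442 ≈ 0.756

0.756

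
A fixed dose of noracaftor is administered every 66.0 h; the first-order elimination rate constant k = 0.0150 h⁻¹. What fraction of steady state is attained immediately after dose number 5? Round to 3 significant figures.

f_n = 1 − e^(−nkτ) = 1 − e^(−5 × 0.01500 × 66.0) = 1 − e^(−4.950) = 1 − 0.007083 ≈ 0.993

0.993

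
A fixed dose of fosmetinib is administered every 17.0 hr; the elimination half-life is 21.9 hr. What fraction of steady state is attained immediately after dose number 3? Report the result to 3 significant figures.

k = ln 2 / 21.9 = 0.03165 hr⁻¹
f_n = 1 − e^(−nkτ) = 1 − e^(−3 × 0.03165 × 17.0) = 1 − e^(−1.614) = 1 − 0.1991 ≈ 0.801

0.801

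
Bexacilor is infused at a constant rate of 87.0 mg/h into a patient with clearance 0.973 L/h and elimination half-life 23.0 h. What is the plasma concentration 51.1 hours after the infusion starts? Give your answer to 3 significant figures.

Css = rate / CL = 87.0 / 0.973 = 89.41 µg/mL
k = ln 2 / 23.0 = 0.03014 h⁻¹
C(t) = Css (1 − e^(−kt)) = 89.41 × (1 − e^(−1.540)) = 89.41 × 0.7856 ≈ 70.2 µg/mL

70.2 µg/mL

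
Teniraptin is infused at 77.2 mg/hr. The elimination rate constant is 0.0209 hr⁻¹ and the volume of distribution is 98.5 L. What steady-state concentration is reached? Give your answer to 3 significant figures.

CL = k · V = 0.0209 × 98.5 = 2.059 L/hr
Css = rate / CL = 77.2 / 2.059 ≈ 37.5 mg/L

37.5 mg/L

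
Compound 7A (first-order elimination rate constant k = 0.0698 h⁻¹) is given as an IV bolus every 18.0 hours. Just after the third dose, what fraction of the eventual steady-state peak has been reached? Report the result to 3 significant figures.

f_n = 1 − e^(−nkτ) = 1 − e^(−3 × 0.06980 × 18.0) = 1 − e^(−3.769) = 1 − 0.02307 ≈ 0.977

0.977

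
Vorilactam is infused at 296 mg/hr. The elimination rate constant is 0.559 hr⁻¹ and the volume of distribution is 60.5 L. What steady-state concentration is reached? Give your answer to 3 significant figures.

CL = k · V = 0.559 × 60.5 = 33.82 L/hr
Css = rate / CL = 296 / 33.82 ≈ 8.75 µg/mL

8.75 µg/mL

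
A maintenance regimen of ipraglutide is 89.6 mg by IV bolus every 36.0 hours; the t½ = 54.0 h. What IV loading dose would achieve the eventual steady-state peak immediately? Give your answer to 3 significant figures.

242 mg

k = ln 2 / 54.0 = 0.01284 h⁻¹
Accumulation ratio R = 1 / (1 − e^(−kτ)) = 1 / (1 − e^(−0.01284×36.0)) = 1 / (1 − 0.6300) = 2.702
Loading dose = maintenance dose × R = 89.6 × 2.702 ≈ 242 mg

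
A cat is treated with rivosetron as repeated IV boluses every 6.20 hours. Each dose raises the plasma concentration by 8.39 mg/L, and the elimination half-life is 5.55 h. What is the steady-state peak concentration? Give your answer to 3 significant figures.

15.6 mg/L

k = ln 2 / 5.55 = 0.1249 h⁻¹
Fraction remaining after one interval: e^(−kτ) = e^(−0.1249 × 6.20) = 0.4610
R = 1 / (1 − 0.4610) = 1.855
Css,max = 8.39 × 1.855 ≈ 15.6 mg/L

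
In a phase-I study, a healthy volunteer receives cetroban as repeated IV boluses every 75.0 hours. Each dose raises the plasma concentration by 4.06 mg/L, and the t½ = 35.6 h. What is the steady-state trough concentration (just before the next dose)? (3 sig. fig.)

k = ln 2 / 35.6 = 0.01947 h⁻¹
Fraction remaining after one interval: e^(−kτ) = e^(−0.01947 × 75.0) = 0.2322
R = 1 / (1 − 0.2322) = 1.302
Css,max = 4.06 × 1.302 = 5.288 mg/L
Css,min = Css,max × e^(−kτ) = 5.288 × 0.2322 ≈ 1.23 mg/L

1.23 mg/L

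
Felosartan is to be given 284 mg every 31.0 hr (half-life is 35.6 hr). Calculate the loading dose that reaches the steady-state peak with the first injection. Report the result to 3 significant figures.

k = ln 2 / 35.6 = 0.01947 hr⁻¹
Accumulation ratio R = 1 / (1 − e^(−kτ)) = 1 / (1 − e^(−0.01947×31.0)) = 1 / (1 − 0.5468) = 2.207
Loading dose = maintenance dose × R = 284 × 2.207 ≈ 627 mg

627 mg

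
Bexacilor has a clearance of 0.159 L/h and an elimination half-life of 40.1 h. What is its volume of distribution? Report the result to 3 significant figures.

k = ln 2 / t½ = ln 2 / 40.1 = 0.01729 h⁻¹
V = CL / k = 0.159 / 0.01729 ≈ 9.20 L

9.20 L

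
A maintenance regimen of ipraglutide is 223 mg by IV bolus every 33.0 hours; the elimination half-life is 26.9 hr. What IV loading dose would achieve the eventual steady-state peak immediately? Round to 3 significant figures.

389 mg

k = ln 2 / 26.9 = 0.02577 hr⁻¹
Accumulation ratio R = 1 / (1 − e^(−kτ)) = 1 / (1 − e^(−0.02577×33.0)) = 1 / (1 − 0.4273) = 1.746
Loading dose = maintenance dose × R = 223 × 1.746 ≈ 389 mg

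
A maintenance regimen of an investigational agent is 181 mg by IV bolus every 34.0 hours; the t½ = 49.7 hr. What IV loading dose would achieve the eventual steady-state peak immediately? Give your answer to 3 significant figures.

479 mg

k = ln 2 / 49.7 = 0.01395 hr⁻¹
Accumulation ratio R = 1 / (1 − e^(−kτ)) = 1 / (1 − e^(−0.01395×34.0)) = 1 / (1 − 0.6224) = 2.648
Loading dose = maintenance dose × R = 181 × 2.648 ≈ 479 mg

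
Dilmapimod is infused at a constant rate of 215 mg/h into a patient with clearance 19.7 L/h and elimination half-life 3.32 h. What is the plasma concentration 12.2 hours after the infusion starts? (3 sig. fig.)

Css = rate / CL = 215 / 19.7 = 10.91 mg/L
k = ln 2 / 3.32 = 0.2088 h⁻¹
C(t) = Css (1 − e^(−kt)) = 10.91 × (1 − e^(−2.547)) = 10.91 × 0.9217 ≈ 10.1 mg/L

10.1 mg/L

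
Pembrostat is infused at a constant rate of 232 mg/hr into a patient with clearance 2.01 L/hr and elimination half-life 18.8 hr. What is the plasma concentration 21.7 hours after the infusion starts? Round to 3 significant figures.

Css = rate / CL = 232 / 2.01 = 115.4 µg/mL
k = ln 2 / 18.8 = 0.03687 hr⁻¹
C(t) = Css (1 − e^(−kt)) = 115.4 × (1 − e^(−0.8001)) = 115.4 × 0.5507 ≈ 63.6 µg/mL

63.6 µg/mL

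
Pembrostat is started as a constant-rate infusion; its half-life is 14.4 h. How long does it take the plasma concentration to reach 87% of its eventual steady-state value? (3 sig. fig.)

k = ln 2 / 14.4 = 0.04814 h⁻¹
f = 1 − e^(−kt)  ⇒  t = −ln(1 − f) / k
t = −ln(1 − 0.87) / 0.04814 = 2.040 / 0.04814 ≈ 42.4 hours

42.4 hours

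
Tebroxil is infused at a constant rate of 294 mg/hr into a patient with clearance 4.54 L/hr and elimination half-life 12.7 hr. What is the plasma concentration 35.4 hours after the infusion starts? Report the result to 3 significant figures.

55.4 µg/mL

Css = rate / CL = 294 / 4.54 = 64.76 µg/mL
k = ln 2 / 12.7 = 0.05458 hr⁻¹
C(t) = Css (1 − e^(−kt)) = 64.76 × (1 − e^(−1.932)) = 64.76 × 0.8552 ≈ 55.4 µg/mL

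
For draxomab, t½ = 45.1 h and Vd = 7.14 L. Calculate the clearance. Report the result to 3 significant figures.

0.110 L/h

k = ln 2 / t½ = ln 2 / 45.1 = 0.01537 h⁻¹
CL = k · V = 0.01537 × 7.14 ≈ 0.110 L/h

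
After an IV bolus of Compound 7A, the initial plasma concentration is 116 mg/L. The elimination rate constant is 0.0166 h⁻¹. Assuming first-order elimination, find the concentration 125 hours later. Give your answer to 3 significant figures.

C(t) = C₀ e^(−kt) = 116 × e^(−0.01660 × 125) = 116 × e^(−2.075) = 116 × 0.1256 ≈ 14.6 mg/L

14.6 mg/L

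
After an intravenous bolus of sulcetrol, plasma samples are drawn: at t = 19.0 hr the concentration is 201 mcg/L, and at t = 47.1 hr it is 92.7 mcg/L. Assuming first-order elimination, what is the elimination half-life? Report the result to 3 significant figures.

25.2 hours

k = ln(C₁/C₂) / (t₂ − t₁) = ln(201/92.7) / (47.1 − 19.0)
  = 0.7739 / 28.10 = 0.02754 hr⁻¹
t½ = ln 2 / k = ln 2 / 0.02754 ≈ 25.2 hours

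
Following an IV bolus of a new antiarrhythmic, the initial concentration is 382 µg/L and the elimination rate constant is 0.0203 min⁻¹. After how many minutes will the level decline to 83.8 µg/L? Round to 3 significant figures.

74.7 minutes

C(t) = C₀ e^(−kt)  ⇒  t = ln(C₀/C) / k
t = ln(382/83.8) / 0.02030 = 1.517 / 0.02030 ≈ 74.7 minutes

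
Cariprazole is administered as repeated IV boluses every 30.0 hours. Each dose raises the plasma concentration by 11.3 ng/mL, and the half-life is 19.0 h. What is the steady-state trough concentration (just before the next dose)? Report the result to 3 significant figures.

5.69 ng/mL

k = ln 2 / 19.0 = 0.03648 h⁻¹
Fraction remaining after one interval: e^(−kτ) = e^(−0.03648 × 30.0) = 0.3347
R = 1 / (1 − 0.3347) = 1.503
Css,max = 11.3 × 1.503 = 16.99 ng/mL
Css,min = Css,max × e^(−kτ) = 16.99 × 0.3347 ≈ 5.69 ng/mL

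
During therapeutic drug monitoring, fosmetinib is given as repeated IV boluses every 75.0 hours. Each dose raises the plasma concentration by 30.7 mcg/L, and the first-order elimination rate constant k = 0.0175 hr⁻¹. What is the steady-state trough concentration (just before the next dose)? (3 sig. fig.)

Fraction remaining after one interval: e^(−kτ) = e^(−0.01750 × 75.0) = 0.2691
R = 1 / (1 − 0.2691) = 1.368
Css,max = 30.7 × 1.368 = 42.01 mcg/L
Css,min = Css,max × e^(−kτ) = 42.01 × 0.2691 ≈ 11.3 mcg/L

11.3 mcg/L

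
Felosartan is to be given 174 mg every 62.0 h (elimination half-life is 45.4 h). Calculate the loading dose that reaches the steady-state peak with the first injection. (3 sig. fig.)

k = ln 2 / 45.4 = 0.01527 h⁻¹
Accumulation ratio R = 1 / (1 − e^(−kτ)) = 1 / (1 − e^(−0.01527×62.0)) = 1 / (1 − 0.3881) = 1.634
Loading dose = maintenance dose × R = 174 × 1.634 ≈ 284 mg

284 mg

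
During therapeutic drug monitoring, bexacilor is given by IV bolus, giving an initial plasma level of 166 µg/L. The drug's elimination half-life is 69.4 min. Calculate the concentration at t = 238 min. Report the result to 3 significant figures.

15.4 µg/L

k = ln 2 / 69.4 = 0.009988 min⁻¹
C(t) = C₀ e^(−kt) = 166 × e^(−0.009988 × 238) = 166 × e^(−2.377) = 166 × 0.09282 ≈ 15.4 µg/L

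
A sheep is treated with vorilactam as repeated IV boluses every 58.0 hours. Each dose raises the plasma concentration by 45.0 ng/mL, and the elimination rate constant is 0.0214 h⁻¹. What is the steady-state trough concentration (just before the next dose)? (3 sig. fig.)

Fraction remaining after one interval: e^(−kτ) = e^(−0.02140 × 58.0) = 0.2890
R = 1 / (1 − 0.2890) = 1.407
Css,max = 45.0 × 1.407 = 63.29 ng/mL
Css,min = Css,max × e^(−kτ) = 63.29 × 0.2890 ≈ 18.3 ng/mL

18.3 ng/mL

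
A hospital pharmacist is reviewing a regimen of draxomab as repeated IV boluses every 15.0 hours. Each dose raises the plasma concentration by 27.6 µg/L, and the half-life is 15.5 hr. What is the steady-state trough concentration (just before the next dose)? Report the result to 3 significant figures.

k = ln 2 / 15.5 = 0.04472 hr⁻¹
Fraction remaining after one interval: e^(−kτ) = e^(−0.04472 × 15.0) = 0.5113
R = 1 / (1 − 0.5113) = 2.046
Css,max = 27.6 × 2.046 = 56.48 µg/L
Css,min = Css,max × e^(−kτ) = 56.48 × 0.5113 ≈ 28.9 µg/L

28.9 µg/L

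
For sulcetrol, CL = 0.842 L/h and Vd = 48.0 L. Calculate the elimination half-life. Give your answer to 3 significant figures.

39.5 hours

k = CL / V = 0.842 / 48.0 = 0.01754 h⁻¹
t½ = ln 2 / k = ln 2 / 0.01754 ≈ 39.5 hours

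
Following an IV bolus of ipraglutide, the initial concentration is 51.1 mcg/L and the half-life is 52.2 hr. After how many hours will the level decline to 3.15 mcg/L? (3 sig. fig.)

k = ln 2 / 52.2 = 0.01328 hr⁻¹
C(t) = C₀ e^(−kt)  ⇒  t = ln(C₀/C) / k
t = ln(51.1/3.15) / 0.01328 = 2.786 / 0.01328 ≈ 210 hours

210 hours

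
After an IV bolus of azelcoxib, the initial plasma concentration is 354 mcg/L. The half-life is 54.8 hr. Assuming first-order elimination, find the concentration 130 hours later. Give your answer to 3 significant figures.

k = ln 2 / 54.8 = 0.01265 hr⁻¹
130 hr is 2.372 half-lives, so C = 354 × (1/2)^2.372 = 354 × 0.1931 ≈ 68.4 mcg/L

68.4 mcg/L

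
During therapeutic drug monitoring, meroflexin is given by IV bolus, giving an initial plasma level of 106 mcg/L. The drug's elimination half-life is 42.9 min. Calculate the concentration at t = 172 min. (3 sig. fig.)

k = ln 2 / 42.9 = 0.01616 min⁻¹
C(t) = C₀ e^(−kt) = 106 × e^(−0.01616 × 172) = 106 × e^(−2.779) = 106 × 0.06210 ≈ 6.58 mcg/L

6.58 mcg/L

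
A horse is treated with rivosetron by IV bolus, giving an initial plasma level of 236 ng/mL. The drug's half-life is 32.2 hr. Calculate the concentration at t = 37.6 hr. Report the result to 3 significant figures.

105 ng/mL

k = ln 2 / 32.2 = 0.02153 hr⁻¹
C(t) = C₀ e^(−kt) = 236 × e^(−0.02153 × 37.6) = 236 × e^(−0.8094) = 236 × 0.4451 ≈ 105 ng/mL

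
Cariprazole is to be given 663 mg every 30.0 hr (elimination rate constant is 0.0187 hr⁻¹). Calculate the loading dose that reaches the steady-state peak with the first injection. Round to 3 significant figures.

1540 mg

Accumulation ratio R = 1 / (1 − e^(−kτ)) = 1 / (1 − e^(−0.01870×30.0)) = 1 / (1 − 0.5706) = 2.329
Loading dose = maintenance dose × R = 663 × 2.329 ≈ 1540 mg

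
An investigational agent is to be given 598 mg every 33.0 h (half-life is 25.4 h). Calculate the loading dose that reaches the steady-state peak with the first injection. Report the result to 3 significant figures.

1010 mg

k = ln 2 / 25.4 = 0.02729 h⁻¹
Accumulation ratio R = 1 / (1 − e^(−kτ)) = 1 / (1 − e^(−0.02729×33.0)) = 1 / (1 − 0.4063) = 1.684
Loading dose = maintenance dose × R = 598 × 1.684 ≈ 1010 mg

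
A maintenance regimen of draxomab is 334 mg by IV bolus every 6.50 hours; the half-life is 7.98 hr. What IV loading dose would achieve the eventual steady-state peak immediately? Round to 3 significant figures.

k = ln 2 / 7.98 = 0.08686 hr⁻¹
Accumulation ratio R = 1 / (1 − e^(−kτ)) = 1 / (1 − e^(−0.08686×6.50)) = 1 / (1 − 0.5686) = 2.318
Loading dose = maintenance dose × R = 334 × 2.318 ≈ 774 mg

774 mg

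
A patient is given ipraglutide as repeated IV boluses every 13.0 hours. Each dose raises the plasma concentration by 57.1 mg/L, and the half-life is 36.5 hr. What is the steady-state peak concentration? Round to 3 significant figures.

k = ln 2 / 36.5 = 0.01899 hr⁻¹
Fraction remaining after one interval: e^(−kτ) = e^(−0.01899 × 13.0) = 0.7812
R = 1 / (1 − 0.7812) = 4.571
Css,max = 57.1 × 4.571 ≈ 261 mg/L

261 mg/L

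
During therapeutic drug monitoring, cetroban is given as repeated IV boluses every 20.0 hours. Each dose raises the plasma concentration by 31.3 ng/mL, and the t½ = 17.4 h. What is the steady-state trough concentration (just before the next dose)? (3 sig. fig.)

25.7 ng/mL

k = ln 2 / 17.4 = 0.03984 h⁻¹
Fraction remaining after one interval: e^(−kτ) = e^(−0.03984 × 20.0) = 0.4508
R = 1 / (1 − 0.4508) = 1.821
Css,max = 31.3 × 1.821 = 56.99 ng/mL
Css,min = Css,max × e^(−kτ) = 56.99 × 0.4508 ≈ 25.7 ng/mL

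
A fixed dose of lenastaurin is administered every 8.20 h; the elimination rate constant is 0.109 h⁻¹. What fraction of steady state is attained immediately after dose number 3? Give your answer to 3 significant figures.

f_n = 1 − e^(−nkτ) = 1 − e^(−3 × 0.1090 × 8.20) = 1 − e^(−2.681) = 1 − 0.06847 ≈ 0.932

0.932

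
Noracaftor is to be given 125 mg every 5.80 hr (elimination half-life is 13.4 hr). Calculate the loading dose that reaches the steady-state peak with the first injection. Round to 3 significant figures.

k = ln 2 / 13.4 = 0.05173 hr⁻¹
Accumulation ratio R = 1 / (1 − e^(−kτ)) = 1 / (1 − e^(−0.05173×5.80)) = 1 / (1 − 0.7408) = 3.858
Loading dose = maintenance dose × R = 125 × 3.858 ≈ 482 mg

482 mg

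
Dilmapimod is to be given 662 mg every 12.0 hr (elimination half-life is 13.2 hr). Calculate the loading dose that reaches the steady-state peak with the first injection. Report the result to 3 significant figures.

k = ln 2 / 13.2 = 0.05251 hr⁻¹
Accumulation ratio R = 1 / (1 − e^(−kτ)) = 1 / (1 − e^(−0.05251×12.0)) = 1 / (1 − 0.5325) = 2.139
Loading dose = maintenance dose × R = 662 × 2.139 ≈ 1420 mg

1420 mg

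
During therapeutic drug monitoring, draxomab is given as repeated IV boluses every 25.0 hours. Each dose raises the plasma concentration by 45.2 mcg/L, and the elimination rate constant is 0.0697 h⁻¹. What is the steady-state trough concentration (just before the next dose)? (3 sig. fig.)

9.59 mcg/L

Fraction remaining after one interval: e^(−kτ) = e^(−0.06970 × 25.0) = 0.1751
R = 1 / (1 − 0.1751) = 1.212
Css,max = 45.2 × 1.212 = 54.79 mcg/L
Css,min = Css,max × e^(−kτ) = 54.79 × 0.1751 ≈ 9.59 mcg/L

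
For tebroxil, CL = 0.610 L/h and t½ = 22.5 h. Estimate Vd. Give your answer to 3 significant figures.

19.8 L

k = ln 2 / t½ = ln 2 / 22.5 = 0.03081 h⁻¹
V = CL / k = 0.610 / 0.03081 ≈ 19.8 L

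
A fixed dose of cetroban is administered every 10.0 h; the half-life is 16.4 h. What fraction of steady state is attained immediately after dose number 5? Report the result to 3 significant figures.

k = ln 2 / 16.4 = 0.04227 h⁻¹
f_n = 1 − e^(−nkτ) = 1 − e^(−5 × 0.04227 × 10.0) = 1 − e^(−2.113) = 1 − 0.1208 ≈ 0.879

0.879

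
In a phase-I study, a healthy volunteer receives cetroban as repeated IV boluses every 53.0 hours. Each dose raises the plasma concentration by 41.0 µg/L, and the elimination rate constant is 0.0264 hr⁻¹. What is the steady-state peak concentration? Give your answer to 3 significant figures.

54.4 µg/L

Fraction remaining after one interval: e^(−kτ) = e^(−0.02640 × 53.0) = 0.2468
R = 1 / (1 − 0.2468) = 1.328
Css,max = 41.0 × 1.328 ≈ 54.4 µg/L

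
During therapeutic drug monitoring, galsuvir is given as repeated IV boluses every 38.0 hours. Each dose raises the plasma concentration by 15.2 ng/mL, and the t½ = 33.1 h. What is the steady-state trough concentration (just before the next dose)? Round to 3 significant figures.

k = ln 2 / 33.1 = 0.02094 h⁻¹
Fraction remaining after one interval: e^(−kτ) = e^(−0.02094 × 38.0) = 0.4512
R = 1 / (1 − 0.4512) = 1.822
Css,max = 15.2 × 1.822 = 27.70 ng/mL
Css,min = Css,max × e^(−kτ) = 27.70 × 0.4512 ≈ 12.5 ng/mL

12.5 ng/mL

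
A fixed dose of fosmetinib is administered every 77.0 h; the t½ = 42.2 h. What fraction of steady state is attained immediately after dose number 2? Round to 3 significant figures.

k = ln 2 / 42.2 = 0.01643 h⁻¹
f_n = 1 − e^(−nkτ) = 1 − e^(−2 × 0.01643 × 77.0) = 1 − e^(−2.529) = 1 − 0.07970 ≈ 0.920

0.920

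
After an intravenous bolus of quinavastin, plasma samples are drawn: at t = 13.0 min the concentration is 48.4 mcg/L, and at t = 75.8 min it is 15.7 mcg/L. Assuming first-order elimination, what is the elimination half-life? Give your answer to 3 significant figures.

38.7 minutes

k = ln(C₁/C₂) / (t₂ − t₁) = ln(48.4/15.7) / (75.8 − 13.0)
  = 1.126 / 62.80 = 0.01793 min⁻¹
t½ = ln 2 / k = ln 2 / 0.01793 ≈ 38.7 minutes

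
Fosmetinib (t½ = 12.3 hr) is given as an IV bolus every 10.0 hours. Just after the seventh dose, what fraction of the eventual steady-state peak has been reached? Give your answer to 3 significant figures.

k = ln 2 / 12.3 = 0.05635 hr⁻¹
f_n = 1 − e^(−nkτ) = 1 − e^(−7 × 0.05635 × 10.0) = 1 − e^(−3.945) = 1 − 0.01936 ≈ 0.981

0.981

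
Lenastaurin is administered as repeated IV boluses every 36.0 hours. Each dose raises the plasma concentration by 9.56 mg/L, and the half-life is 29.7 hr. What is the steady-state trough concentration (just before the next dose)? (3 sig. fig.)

7.26 mg/L

k = ln 2 / 29.7 = 0.02334 hr⁻¹
Fraction remaining after one interval: e^(−kτ) = e^(−0.02334 × 36.0) = 0.4316
R = 1 / (1 − 0.4316) = 1.759
Css,max = 9.56 × 1.759 = 16.82 mg/L
Css,min = Css,max × e^(−kτ) = 16.82 × 0.4316 ≈ 7.26 mg/L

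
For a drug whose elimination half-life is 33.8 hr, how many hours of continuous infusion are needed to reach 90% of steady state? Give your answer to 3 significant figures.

k = ln 2 / 33.8 = 0.02051 hr⁻¹
f = 1 − e^(−kt)  ⇒  t = −ln(1 − f) / k
t = −ln(1 − 0.9) / 0.02051 = 2.303 / 0.02051 ≈ 112 hours

112 hours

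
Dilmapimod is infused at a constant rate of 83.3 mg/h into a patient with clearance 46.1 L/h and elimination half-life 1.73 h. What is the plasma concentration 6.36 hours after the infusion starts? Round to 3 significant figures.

Css = rate / CL = 83.3 / 46.1 = 1.807 µg/mL
k = ln 2 / 1.73 = 0.4007 h⁻¹
C(t) = Css (1 − e^(−kt)) = 1.807 × (1 − e^(−2.548)) = 1.807 × 0.9218 ≈ 1.67 µg/mL

1.67 µg/mL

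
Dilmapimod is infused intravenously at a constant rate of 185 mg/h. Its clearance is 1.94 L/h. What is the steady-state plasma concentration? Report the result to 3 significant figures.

Css = infusion rate / CL = 185 / 1.94 ≈ 95.4 µg/mL

95.4 µg/mL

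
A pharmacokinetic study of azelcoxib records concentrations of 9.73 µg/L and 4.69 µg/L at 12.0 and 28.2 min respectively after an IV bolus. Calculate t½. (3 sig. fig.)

15.4 minutes

k = ln(C₁/C₂) / (t₂ − t₁) = ln(9.73/4.69) / (28.2 − 12.0)
  = 0.7298 / 16.20 = 0.04505 min⁻¹
t½ = ln 2 / k = ln 2 / 0.04505 ≈ 15.4 minutes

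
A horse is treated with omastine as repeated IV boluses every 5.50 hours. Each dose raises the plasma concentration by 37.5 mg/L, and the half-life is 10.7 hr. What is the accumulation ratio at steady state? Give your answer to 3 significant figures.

k = ln 2 / 10.7 = 0.06478 hr⁻¹
Fraction remaining after one interval: e^(−kτ) = e^(−0.06478 × 5.50) = 0.7003
R = 1 / (1 − 0.7003) = 1 / 0.2997 ≈ 3.34

3.34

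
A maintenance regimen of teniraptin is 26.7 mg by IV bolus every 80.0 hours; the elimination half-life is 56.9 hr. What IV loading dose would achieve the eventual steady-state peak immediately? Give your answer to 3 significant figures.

k = ln 2 / 56.9 = 0.01218 hr⁻¹
Accumulation ratio R = 1 / (1 − e^(−kτ)) = 1 / (1 − e^(−0.01218×80.0)) = 1 / (1 − 0.3774) = 1.606
Loading dose = maintenance dose × R = 26.7 × 1.606 ≈ 42.9 mg

42.9 mg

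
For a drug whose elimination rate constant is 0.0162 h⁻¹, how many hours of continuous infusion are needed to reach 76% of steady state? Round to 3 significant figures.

f = 1 − e^(−kt)  ⇒  t = −ln(1 − f) / k
t = −ln(1 − 0.76) / 0.01620 = 1.427 / 0.01620 ≈ 88.1 hours

88.1 hours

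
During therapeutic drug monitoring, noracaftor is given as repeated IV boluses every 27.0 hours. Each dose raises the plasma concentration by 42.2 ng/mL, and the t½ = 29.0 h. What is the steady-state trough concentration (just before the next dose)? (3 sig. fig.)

46.5 ng/mL

k = ln 2 / 29.0 = 0.02390 h⁻¹
Fraction remaining after one interval: e^(−kτ) = e^(−0.02390 × 27.0) = 0.5245
R = 1 / (1 − 0.5245) = 2.103
Css,max = 42.2 × 2.103 = 88.75 ng/mL
Css,min = Css,max × e^(−kτ) = 88.75 × 0.5245 ≈ 46.5 ng/mL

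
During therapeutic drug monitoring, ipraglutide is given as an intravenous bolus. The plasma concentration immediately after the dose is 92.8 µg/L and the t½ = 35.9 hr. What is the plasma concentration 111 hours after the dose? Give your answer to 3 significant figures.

10.9 µg/L

k = ln 2 / 35.9 = 0.01931 hr⁻¹
C(t) = C₀ e^(−kt) = 92.8 × e^(−0.01931 × 111) = 92.8 × e^(−2.143) = 92.8 × 0.1173 ≈ 10.9 µg/L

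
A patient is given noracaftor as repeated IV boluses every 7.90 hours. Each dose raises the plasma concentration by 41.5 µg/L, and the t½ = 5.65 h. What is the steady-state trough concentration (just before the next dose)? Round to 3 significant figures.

25.4 µg/L

k = ln 2 / 5.65 = 0.1227 h⁻¹
Fraction remaining after one interval: e^(−kτ) = e^(−0.1227 × 7.90) = 0.3794
R = 1 / (1 − 0.3794) = 1.611
Css,max = 41.5 × 1.611 = 66.87 µg/L
Css,min = Css,max × e^(−kτ) = 66.87 × 0.3794 ≈ 25.4 µg/L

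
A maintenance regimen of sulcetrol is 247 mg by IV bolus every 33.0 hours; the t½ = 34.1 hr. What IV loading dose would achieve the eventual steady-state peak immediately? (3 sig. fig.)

505 mg

k = ln 2 / 34.1 = 0.02033 hr⁻¹
Accumulation ratio R = 1 / (1 − e^(−kτ)) = 1 / (1 − e^(−0.02033×33.0)) = 1 / (1 − 0.5113) = 2.046
Loading dose = maintenance dose × R = 247 × 2.046 ≈ 505 mg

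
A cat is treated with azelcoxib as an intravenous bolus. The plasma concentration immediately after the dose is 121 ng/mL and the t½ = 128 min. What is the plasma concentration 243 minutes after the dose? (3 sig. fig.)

32.5 ng/mL

k = ln 2 / 128 = 0.005415 min⁻¹
C(t) = C₀ e^(−kt) = 121 × e^(−0.005415 × 243) = 121 × e^(−1.316) = 121 × 0.2682 ≈ 32.5 ng/mL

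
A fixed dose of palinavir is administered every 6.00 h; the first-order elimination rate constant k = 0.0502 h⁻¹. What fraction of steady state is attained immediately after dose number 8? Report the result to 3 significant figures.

0.910

f_n = 1 − e^(−nkτ) = 1 − e^(−8 × 0.05020 × 6.00) = 1 − e^(−2.410) = 1 − 0.08985 ≈ 0.910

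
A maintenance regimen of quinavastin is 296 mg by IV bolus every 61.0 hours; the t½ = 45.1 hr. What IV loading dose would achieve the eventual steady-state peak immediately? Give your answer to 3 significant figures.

487 mg

k = ln 2 / 45.1 = 0.01537 hr⁻¹
Accumulation ratio R = 1 / (1 − e^(−kτ)) = 1 / (1 − e^(−0.01537×61.0)) = 1 / (1 − 0.3916) = 1.644
Loading dose = maintenance dose × R = 296 × 1.644 ≈ 487 mg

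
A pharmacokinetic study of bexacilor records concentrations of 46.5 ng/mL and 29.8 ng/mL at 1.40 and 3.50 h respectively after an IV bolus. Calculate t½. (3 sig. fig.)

k = ln(C₁/C₂) / (t₂ − t₁) = ln(46.5/29.8) / (3.50 − 1.40)
  = 0.4449 / 2.100 = 0.2119 h⁻¹
t½ = ln 2 / k = ln 2 / 0.2119 ≈ 3.27 hours

3.27 hours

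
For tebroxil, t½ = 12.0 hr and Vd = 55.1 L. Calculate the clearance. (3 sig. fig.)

3.18 L/hr

k = ln 2 / t½ = ln 2 / 12.0 = 0.05776 hr⁻¹
CL = k · V = 0.05776 × 55.1 ≈ 3.18 L/hr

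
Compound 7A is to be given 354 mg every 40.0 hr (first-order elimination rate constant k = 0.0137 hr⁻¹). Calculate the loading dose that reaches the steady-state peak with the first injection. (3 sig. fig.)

839 mg

Accumulation ratio R = 1 / (1 − e^(−kτ)) = 1 / (1 − e^(−0.01370×40.0)) = 1 / (1 − 0.5781) = 2.370
Loading dose = maintenance dose × R = 354 × 2.370 ≈ 839 mg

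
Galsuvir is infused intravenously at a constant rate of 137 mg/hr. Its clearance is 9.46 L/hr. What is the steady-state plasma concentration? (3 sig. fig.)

Css = infusion rate / CL = 137 / 9.46 ≈ 14.5 mg/L

14.5 mg/L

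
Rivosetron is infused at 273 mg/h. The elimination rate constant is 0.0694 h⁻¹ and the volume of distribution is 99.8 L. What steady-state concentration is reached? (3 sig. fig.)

39.4 µg/mL

CL = k · V = 0.0694 × 99.8 = 6.926 L/h
Css = rate / CL = 273 / 6.926 ≈ 39.4 µg/mL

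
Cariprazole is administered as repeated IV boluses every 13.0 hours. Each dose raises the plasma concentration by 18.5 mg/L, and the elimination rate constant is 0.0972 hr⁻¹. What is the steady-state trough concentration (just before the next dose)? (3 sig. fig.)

7.29 mg/L

Fraction remaining after one interval: e^(−kτ) = e^(−0.09720 × 13.0) = 0.2826
R = 1 / (1 − 0.2826) = 1.394
Css,max = 18.5 × 1.394 = 25.79 mg/L
Css,min = Css,max × e^(−kτ) = 25.79 × 0.2826 ≈ 7.29 mg/L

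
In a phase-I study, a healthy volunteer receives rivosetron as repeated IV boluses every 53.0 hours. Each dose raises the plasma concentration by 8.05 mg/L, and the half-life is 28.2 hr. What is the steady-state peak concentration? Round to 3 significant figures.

11.1 mg/L

k = ln 2 / 28.2 = 0.02458 hr⁻¹
Fraction remaining after one interval: e^(−kτ) = e^(−0.02458 × 53.0) = 0.2718
R = 1 / (1 − 0.2718) = 1.373
Css,max = 8.05 × 1.373 ≈ 11.1 mg/L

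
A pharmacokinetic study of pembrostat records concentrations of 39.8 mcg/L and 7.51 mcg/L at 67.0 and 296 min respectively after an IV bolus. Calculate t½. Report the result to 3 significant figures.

95.2 minutes

k = ln(C₁/C₂) / (t₂ − t₁) = ln(39.8/7.51) / (296 − 67.0)
  = 1.668 / 229.0 = 0.007282 min⁻¹
t½ = ln 2 / k = ln 2 / 0.007282 ≈ 95.2 minutes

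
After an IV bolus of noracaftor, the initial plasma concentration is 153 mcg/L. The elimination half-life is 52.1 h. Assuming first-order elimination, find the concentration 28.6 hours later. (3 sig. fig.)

105 mcg/L

k = ln 2 / 52.1 = 0.01330 h⁻¹
28.6 h is 0.5489 half-lives, so C = 153 × (1/2)^0.5489 = 153 × 0.6835 ≈ 105 mcg/L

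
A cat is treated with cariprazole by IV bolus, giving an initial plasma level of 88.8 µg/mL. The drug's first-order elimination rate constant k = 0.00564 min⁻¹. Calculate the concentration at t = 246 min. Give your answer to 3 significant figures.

C(t) = C₀ e^(−kt) = 88.8 × e^(−0.005640 × 246) = 88.8 × e^(−1.387) = 88.8 × 0.2497 ≈ 22.2 µg/mL

22.2 µg/mL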